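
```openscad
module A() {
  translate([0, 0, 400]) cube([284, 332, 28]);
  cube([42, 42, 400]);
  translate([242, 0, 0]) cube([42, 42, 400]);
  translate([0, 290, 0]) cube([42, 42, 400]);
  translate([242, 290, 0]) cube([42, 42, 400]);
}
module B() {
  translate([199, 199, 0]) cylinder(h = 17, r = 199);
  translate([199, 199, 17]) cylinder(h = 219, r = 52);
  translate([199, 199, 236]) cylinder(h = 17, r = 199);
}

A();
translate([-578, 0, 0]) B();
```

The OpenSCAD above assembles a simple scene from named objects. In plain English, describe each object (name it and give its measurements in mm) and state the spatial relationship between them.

A is a four-legged stool. The seat is 284×332 mm, 28 mm thick, top at z = 428 mm. It stands on four square legs, each 42×42 mm in cross-section, from z = 0 to the seat underside, each flush with a corner of the seat.

B is a spool: two coaxial disc flanges of radius 199 mm and thickness 17 mm, joined by a core cylinder of radius 52 mm and height 219 mm. The lower flange rests on z = 0 and the three cylinders share a vertical axis.

The spool is on the floor beside the stool on its −x side.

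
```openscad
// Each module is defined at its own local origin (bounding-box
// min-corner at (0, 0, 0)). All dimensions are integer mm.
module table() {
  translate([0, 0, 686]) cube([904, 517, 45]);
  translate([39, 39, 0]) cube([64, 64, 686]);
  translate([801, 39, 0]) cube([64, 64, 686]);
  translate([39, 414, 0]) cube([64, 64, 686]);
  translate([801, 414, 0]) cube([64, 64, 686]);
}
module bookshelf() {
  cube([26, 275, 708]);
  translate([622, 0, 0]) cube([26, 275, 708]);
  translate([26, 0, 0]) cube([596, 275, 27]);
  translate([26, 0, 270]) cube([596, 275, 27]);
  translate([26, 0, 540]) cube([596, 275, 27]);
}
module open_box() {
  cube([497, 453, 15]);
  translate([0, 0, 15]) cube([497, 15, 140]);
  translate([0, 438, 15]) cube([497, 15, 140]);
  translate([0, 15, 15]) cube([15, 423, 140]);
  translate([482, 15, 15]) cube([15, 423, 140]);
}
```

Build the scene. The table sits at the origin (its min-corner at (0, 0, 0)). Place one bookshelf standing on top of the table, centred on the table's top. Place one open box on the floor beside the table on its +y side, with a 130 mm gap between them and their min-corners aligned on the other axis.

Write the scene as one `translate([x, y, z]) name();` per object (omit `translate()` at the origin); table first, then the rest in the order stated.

table();
translate([128, 121, 731]) bookshelf();
translate([0, 647, 0]) open_box();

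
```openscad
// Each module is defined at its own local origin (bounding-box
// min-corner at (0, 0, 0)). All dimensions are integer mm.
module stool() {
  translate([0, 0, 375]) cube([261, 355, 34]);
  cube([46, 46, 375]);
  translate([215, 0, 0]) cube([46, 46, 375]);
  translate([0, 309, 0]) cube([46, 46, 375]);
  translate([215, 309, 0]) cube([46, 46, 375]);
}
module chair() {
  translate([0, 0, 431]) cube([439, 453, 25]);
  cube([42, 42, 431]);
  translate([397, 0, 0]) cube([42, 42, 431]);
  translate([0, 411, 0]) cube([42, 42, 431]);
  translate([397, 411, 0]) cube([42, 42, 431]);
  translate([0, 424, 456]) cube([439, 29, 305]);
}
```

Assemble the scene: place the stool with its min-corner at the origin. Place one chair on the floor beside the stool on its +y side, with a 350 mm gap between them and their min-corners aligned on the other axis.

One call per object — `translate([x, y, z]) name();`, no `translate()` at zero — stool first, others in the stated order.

stool();
translate([0, 705, 0]) chair();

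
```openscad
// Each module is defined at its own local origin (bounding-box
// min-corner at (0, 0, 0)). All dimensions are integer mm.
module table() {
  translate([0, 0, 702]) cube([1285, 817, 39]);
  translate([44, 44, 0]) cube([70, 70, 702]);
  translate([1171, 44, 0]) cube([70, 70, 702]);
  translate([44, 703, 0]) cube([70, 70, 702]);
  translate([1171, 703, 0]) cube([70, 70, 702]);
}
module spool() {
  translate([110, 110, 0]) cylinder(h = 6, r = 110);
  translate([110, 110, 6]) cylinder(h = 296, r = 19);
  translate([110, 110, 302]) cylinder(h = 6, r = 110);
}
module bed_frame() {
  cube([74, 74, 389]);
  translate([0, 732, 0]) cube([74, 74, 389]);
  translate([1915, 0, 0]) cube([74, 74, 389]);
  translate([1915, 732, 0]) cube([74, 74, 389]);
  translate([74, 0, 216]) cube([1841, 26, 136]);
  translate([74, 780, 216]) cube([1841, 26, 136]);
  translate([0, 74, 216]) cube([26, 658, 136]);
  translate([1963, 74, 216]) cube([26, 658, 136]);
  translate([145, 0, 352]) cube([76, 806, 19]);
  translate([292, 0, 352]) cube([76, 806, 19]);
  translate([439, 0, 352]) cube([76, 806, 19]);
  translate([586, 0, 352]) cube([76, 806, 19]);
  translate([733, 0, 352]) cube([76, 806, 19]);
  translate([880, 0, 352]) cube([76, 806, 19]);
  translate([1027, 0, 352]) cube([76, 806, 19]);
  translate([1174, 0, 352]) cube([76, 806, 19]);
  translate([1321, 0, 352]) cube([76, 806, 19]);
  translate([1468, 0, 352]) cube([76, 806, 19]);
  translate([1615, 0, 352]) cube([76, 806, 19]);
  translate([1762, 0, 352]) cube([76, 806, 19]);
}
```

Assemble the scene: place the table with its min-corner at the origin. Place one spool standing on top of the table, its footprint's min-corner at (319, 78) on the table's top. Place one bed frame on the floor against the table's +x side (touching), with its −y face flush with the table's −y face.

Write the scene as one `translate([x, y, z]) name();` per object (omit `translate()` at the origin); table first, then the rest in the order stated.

table();
translate([319, 78, 741]) spool();
translate([1285, 0, 0]) bed_frame();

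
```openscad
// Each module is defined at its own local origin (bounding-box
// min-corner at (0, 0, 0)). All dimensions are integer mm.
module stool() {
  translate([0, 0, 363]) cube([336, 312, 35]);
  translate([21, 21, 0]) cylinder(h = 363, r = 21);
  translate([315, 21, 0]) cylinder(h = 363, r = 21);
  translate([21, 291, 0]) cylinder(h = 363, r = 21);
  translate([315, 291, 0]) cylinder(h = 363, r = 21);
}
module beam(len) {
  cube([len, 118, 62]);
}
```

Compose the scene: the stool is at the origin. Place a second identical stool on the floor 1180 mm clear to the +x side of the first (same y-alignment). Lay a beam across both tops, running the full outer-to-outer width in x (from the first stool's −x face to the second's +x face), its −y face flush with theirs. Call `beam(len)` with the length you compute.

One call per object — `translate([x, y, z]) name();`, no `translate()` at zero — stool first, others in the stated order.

stool();
translate([1516, 0, 0]) stool();
translate([0, 0, 398]) beam(1852);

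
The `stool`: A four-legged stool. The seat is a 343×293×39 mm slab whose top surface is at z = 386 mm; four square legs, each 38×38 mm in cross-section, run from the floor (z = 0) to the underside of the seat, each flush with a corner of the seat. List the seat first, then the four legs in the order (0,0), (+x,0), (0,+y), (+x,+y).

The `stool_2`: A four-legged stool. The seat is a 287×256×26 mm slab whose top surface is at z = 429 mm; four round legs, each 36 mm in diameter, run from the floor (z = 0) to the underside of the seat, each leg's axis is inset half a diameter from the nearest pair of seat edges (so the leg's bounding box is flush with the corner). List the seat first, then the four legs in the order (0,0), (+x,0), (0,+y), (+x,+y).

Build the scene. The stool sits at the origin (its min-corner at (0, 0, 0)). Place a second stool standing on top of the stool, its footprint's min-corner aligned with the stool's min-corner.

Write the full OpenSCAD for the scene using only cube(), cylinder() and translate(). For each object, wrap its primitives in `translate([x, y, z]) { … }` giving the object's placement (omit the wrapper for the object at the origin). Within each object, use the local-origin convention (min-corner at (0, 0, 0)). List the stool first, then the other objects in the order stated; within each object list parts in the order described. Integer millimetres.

translate([0, 0, 347]) cube([343, 293, 39]);
cube([38, 38, 347]);
translate([305, 0, 0]) cube([38, 38, 347]);
translate([0, 255, 0]) cube([38, 38, 347]);
translate([305, 255, 0]) cube([38, 38, 347]);
translate([0, 0, 386]) {
  translate([0, 0, 403]) cube([287, 256, 26]);
  translate([18, 18, 0]) cylinder(h = 403, r = 18);
  translate([269, 18, 0]) cylinder(h = 403, r = 18);
  translate([18, 238, 0]) cylinder(h = 403, r = 18);
  translate([269, 238, 0]) cylinder(h = 403, r = 18);
}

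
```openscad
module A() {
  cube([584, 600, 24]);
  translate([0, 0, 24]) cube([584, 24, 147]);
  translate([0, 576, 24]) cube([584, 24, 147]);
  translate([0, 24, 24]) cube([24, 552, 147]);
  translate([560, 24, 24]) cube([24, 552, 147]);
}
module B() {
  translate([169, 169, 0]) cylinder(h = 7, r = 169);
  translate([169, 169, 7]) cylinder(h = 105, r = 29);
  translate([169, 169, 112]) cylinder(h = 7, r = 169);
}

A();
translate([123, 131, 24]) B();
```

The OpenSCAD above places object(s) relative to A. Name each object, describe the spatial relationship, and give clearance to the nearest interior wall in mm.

Clearances: x = 99, y = 107; minimum 99 mm.

A is an open box. B is a spool. The spool sits inside the open box, centred. The clearance to the nearest interior wall is 99 mm.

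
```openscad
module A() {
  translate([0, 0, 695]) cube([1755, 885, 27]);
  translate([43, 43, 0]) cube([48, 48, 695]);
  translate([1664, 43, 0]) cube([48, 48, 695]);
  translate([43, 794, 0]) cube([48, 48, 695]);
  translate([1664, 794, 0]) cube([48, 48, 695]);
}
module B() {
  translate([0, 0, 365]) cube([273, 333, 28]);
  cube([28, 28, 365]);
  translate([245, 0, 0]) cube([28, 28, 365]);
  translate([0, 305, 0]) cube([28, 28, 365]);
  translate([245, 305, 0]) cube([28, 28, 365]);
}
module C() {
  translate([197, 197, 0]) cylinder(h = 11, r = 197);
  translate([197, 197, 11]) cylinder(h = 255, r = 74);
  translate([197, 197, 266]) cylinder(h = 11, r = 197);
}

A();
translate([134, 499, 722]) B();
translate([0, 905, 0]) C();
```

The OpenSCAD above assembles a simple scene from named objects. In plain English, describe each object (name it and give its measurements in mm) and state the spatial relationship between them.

A is a table with a 1755×885 mm rectangular top, 27 mm thick, top surface at z = 722 mm, supported by four 48×48 mm square legs, each inset 43 mm from the nearest pair of top edges, running from the floor.

B is a four-legged stool. The seat is a 273×333×28 mm slab whose top surface is at z = 393 mm; four square legs, each 28×28 mm in cross-section, run from the floor (z = 0) to the underside of the seat, each flush with a corner of the seat.

C is a spool: two coaxial disc flanges of radius 197 mm and thickness 11 mm, joined by a core cylinder of radius 74 mm and height 255 mm. The lower flange rests on z = 0 and the three cylinders share a vertical axis.

The stool is on top of the table. The spool is on the floor beside the table on its +y side.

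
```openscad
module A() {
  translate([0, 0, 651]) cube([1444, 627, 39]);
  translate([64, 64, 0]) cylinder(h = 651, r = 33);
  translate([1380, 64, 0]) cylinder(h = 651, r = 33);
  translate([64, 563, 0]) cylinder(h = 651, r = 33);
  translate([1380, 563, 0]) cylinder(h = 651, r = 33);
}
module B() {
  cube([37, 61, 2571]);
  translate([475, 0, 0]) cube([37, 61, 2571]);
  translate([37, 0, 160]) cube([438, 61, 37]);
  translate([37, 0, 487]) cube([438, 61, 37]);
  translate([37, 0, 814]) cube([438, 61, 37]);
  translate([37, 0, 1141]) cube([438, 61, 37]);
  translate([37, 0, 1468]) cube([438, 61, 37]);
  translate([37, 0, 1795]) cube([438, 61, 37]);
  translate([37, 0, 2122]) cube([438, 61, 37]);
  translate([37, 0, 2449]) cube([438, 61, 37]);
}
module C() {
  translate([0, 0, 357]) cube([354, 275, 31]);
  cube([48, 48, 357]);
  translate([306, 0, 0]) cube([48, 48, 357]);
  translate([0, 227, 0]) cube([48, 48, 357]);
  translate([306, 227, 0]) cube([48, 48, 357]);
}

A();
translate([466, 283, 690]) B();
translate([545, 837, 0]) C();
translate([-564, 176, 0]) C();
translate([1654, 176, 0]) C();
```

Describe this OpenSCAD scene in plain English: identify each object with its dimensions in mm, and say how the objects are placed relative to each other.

A is a table with a 1444×627 mm rectangular top, 39 mm thick, top surface at z = 690 mm, supported by four round legs of 66 mm diameter, each leg's bounding box inset 31 mm from the nearest pair of top edges, running from the floor.

B is a wooden ladder with two side rails of 37×61 mm section and 2571 mm height, set 512 mm apart overall. Between them run 8 rectangular rungs (61 mm deep, 37 mm thick), front faces flush with the rails' −y face. The bottom of the first rung is 160 mm above the floor and each subsequent rung is 327 mm higher than the one below.

C is a four-legged stool. The seat is 354×275 mm, 31 mm thick, top at z = 388 mm. It stands on four square legs, each 48×48 mm in cross-section, from z = 0 to the seat underside, each flush with a corner of the seat.

The ladder is on top of the table, centred. Three stools sit around the table at the +y, −x, +x sides.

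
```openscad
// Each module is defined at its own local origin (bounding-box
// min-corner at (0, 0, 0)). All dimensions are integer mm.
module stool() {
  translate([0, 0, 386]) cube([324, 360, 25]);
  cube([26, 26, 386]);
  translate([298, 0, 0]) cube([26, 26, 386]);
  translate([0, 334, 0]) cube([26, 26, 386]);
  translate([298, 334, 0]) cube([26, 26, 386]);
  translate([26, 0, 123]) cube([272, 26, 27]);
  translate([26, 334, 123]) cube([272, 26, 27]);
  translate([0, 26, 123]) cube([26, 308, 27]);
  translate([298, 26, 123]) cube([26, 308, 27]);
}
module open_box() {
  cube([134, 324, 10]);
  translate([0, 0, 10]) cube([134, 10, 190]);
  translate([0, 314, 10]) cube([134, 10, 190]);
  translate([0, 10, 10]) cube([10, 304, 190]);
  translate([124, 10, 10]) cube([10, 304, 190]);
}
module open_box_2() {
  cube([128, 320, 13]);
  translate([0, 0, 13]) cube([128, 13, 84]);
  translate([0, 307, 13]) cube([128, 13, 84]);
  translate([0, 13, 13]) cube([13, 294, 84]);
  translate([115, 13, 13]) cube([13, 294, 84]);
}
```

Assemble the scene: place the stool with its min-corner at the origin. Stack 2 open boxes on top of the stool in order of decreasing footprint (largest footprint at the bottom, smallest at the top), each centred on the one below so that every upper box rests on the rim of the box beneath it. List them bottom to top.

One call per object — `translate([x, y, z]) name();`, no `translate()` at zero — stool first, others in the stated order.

stool();
translate([95, 18, 411]) open_box();
translate([98, 20, 611]) open_box_2();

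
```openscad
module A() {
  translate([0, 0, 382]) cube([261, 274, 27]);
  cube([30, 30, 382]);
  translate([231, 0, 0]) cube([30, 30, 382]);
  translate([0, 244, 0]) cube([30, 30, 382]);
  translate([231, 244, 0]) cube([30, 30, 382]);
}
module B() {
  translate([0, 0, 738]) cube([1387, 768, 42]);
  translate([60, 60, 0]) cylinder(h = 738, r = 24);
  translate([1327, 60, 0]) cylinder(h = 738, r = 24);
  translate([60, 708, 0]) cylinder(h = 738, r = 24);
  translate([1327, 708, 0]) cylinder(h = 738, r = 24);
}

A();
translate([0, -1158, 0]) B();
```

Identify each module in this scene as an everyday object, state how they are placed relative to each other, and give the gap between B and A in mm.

The table's nearest face is 390 mm from the stool's −y face.

A is a stool. B is a table. The table is on the floor beside the stool on its −y side. The gap between the table and the stool is 390 mm.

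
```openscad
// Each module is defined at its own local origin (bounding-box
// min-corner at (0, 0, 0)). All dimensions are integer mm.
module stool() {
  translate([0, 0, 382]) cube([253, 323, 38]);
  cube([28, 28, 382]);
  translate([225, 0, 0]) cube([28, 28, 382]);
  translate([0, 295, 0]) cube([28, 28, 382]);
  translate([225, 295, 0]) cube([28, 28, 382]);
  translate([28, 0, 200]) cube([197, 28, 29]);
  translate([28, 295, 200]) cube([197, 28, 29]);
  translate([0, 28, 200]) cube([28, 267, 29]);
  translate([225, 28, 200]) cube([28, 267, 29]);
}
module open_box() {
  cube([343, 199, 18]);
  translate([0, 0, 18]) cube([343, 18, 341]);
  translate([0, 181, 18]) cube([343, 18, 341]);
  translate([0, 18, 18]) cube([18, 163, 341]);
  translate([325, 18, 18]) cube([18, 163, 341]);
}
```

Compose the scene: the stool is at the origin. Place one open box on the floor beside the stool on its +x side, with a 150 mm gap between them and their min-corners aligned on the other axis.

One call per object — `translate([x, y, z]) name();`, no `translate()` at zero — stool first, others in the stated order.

stool();
translate([403, 0, 0]) open_box();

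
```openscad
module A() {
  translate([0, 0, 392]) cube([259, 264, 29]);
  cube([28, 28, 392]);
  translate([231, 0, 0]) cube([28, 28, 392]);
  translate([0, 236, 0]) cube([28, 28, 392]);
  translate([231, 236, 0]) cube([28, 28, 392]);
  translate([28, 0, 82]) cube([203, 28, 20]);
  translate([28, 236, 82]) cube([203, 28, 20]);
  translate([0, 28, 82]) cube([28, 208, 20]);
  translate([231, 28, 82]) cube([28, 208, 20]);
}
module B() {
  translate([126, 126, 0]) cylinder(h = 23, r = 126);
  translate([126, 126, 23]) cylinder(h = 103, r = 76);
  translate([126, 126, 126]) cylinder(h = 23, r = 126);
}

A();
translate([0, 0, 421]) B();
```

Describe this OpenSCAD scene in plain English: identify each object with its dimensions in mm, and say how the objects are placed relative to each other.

A is a four-legged stool. The seat is 259×264 mm, 29 mm thick, top at z = 421 mm. It stands on four square legs, each 28×28 mm in cross-section, from z = 0 to the seat underside, each flush with a corner of the seat. Four stretchers, 28 mm wide and 20 mm tall, connect adjacent legs with their undersides at z = 82 mm, each running between the inner faces of the legs it joins and aligned with the legs' outer faces on the other axis.

B is a spool: two coaxial disc flanges of radius 126 mm and thickness 23 mm, joined by a core cylinder of radius 76 mm and height 103 mm. The lower flange rests on z = 0 and the three cylinders share a vertical axis.

The spool is on top of the stool.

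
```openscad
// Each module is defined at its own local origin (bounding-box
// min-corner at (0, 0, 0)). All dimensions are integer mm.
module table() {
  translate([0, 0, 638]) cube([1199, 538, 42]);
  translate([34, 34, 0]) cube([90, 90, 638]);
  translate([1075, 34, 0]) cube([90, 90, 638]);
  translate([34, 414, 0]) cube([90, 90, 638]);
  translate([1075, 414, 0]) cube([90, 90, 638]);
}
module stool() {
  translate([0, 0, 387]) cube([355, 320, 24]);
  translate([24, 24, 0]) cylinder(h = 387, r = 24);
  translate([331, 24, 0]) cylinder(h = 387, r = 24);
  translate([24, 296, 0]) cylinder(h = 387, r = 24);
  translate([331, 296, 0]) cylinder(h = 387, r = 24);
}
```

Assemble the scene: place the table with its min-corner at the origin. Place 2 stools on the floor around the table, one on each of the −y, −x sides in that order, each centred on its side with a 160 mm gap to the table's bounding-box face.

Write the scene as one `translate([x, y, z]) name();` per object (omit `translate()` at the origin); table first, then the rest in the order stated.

table();
translate([422, -480, 0]) stool();
translate([-515, 109, 0]) stool();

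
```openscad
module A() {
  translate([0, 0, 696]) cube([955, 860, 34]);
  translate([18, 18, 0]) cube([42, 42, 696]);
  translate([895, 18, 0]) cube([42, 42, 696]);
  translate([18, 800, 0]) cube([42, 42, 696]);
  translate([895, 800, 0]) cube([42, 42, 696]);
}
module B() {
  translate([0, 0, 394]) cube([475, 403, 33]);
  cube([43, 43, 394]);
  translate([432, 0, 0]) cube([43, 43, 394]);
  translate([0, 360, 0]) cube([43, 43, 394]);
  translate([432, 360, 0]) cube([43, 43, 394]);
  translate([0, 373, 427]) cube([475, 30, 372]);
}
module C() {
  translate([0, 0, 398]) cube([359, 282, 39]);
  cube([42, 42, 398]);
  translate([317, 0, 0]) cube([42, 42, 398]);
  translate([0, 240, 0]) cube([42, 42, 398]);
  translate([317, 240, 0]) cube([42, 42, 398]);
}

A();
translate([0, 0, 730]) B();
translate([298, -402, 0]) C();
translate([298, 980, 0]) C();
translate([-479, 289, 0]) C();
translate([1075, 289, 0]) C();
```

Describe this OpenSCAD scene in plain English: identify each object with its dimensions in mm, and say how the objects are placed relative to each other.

A is a rectangular dining table. The top is 955×860×34 mm with its upper surface at z = 730 mm. It stands on four 42×42 mm square legs, each inset 18 mm from the nearest pair of top edges, running from the floor to the underside of the top.

B is a chair: 475×403 mm seat, 33 mm thick, top at z = 427 mm, on four 43 mm square corner legs flush with the seat edges. A 30 mm thick backrest slab spans the full seat width, extending 372 mm above the seat top, its back face flush with the seat's +y edge.

C is a four-legged stool. The seat is a 359×282×39 mm slab whose top surface is at z = 437 mm; four square legs, each 42×42 mm in cross-section, run from the floor (z = 0) to the underside of the seat, each flush with a corner of the seat.

The chair is on top of the table. Four stools sit around the table at the −y, +y, −x, +x sides.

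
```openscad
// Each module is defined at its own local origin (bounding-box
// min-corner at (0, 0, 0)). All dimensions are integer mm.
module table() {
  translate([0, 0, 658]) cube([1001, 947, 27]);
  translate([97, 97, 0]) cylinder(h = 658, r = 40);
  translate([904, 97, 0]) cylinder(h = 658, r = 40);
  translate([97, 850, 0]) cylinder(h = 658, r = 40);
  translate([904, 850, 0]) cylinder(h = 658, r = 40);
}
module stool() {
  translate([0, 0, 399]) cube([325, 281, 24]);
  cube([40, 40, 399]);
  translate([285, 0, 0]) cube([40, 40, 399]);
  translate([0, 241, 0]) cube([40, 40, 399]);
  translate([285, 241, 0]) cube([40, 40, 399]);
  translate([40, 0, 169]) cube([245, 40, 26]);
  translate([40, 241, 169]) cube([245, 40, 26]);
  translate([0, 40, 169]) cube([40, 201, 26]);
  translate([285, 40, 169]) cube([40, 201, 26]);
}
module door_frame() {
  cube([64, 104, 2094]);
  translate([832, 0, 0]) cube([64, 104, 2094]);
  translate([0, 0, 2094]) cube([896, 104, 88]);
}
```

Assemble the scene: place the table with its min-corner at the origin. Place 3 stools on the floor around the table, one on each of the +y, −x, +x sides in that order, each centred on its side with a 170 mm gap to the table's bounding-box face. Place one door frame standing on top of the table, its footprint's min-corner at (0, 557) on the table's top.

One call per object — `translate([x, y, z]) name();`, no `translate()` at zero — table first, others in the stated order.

table();
translate([338, 1117, 0]) stool();
translate([-495, 333, 0]) stool();
translate([1171, 333, 0]) stool();
translate([0, 557, 685]) door_frame();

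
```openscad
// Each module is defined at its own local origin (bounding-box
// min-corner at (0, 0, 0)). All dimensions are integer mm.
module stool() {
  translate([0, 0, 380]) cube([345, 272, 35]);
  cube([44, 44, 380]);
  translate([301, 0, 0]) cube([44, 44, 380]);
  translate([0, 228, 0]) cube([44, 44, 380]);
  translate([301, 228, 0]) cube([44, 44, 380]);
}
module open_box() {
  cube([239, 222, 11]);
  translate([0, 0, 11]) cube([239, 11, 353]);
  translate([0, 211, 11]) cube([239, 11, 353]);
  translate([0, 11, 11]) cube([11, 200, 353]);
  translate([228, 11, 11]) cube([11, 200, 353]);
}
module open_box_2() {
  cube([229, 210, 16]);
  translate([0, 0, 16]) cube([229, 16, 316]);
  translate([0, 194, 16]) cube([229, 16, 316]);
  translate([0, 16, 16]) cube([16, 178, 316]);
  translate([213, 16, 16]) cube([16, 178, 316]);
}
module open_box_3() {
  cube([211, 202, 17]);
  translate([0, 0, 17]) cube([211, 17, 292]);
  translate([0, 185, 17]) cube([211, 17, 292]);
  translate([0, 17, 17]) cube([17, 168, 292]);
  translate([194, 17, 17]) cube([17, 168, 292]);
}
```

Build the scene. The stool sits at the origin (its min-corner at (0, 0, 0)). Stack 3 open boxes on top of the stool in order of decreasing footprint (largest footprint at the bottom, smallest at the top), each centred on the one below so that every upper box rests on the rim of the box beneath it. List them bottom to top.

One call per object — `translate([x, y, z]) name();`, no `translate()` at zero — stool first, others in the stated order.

stool();
translate([53, 25, 415]) open_box();
translate([58, 31, 779]) open_box_2();
translate([67, 35, 1111]) open_box_3();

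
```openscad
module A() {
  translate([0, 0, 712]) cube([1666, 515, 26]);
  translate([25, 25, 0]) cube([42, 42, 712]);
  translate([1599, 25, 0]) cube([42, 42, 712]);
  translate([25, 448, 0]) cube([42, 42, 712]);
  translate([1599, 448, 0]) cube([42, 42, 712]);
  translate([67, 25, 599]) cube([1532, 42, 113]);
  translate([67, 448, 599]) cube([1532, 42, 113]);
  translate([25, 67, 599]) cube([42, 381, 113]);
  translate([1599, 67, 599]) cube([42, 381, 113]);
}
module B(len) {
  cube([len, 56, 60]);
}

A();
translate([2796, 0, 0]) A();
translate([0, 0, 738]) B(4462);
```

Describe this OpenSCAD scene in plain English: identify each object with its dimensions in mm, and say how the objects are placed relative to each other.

A is a rectangular dining table. The top is 1666×515×26 mm with its upper surface at z = 738 mm. It stands on four 42×42 mm square legs, each inset 25 mm from the nearest pair of top edges, running from the floor to the underside of the top. Four apron rails, 42 mm thick and 113 mm tall, run between adjacent legs with their top edges flush with the underside of the top and their outer faces flush with the legs' outer faces.

B is a rectangular beam 4462 mm long (x), 56 mm deep (y), 60 mm thick (z).

The beam spans the tops of two tables placed 1130 mm apart, resting at z = 738 mm.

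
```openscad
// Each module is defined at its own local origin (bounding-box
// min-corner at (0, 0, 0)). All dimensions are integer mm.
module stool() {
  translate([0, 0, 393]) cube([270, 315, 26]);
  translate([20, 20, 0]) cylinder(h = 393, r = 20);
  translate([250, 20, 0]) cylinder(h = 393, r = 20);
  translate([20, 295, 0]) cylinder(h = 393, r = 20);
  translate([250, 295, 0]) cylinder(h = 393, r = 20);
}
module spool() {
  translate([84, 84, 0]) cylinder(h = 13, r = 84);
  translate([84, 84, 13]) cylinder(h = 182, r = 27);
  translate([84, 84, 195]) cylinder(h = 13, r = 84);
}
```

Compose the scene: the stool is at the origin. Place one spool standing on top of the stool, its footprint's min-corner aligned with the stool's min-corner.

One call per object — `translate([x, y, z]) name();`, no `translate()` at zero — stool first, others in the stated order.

stool();
translate([0, 0, 419]) spool();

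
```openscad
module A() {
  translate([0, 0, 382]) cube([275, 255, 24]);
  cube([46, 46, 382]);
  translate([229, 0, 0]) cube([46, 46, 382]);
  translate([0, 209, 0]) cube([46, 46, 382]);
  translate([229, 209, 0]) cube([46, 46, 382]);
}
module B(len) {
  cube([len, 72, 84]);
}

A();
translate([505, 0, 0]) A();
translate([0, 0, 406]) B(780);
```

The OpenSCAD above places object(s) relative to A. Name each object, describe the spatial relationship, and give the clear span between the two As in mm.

A is a stool. B is a beam. A beam spans the tops of two stools. The clear span between the two stools is 230 mm.

Second stool starts at x = 505; first ends at x = 275; clear span = 505 − 275 = 230 mm.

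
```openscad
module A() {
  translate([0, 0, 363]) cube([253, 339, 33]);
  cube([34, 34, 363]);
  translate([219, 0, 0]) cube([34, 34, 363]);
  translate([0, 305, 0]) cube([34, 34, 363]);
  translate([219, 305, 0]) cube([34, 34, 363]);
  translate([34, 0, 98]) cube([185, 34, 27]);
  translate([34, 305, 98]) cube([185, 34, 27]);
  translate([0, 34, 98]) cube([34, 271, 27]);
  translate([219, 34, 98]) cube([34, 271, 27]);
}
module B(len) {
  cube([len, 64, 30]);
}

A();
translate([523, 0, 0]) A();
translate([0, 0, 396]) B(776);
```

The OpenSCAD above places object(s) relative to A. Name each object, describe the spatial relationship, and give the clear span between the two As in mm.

A is a stool. B is a beam. A beam spans the tops of two stools. The clear span between the two stools is 270 mm.

Second stool starts at x = 523; first ends at x = 253; clear span = 523 − 253 = 270 mm.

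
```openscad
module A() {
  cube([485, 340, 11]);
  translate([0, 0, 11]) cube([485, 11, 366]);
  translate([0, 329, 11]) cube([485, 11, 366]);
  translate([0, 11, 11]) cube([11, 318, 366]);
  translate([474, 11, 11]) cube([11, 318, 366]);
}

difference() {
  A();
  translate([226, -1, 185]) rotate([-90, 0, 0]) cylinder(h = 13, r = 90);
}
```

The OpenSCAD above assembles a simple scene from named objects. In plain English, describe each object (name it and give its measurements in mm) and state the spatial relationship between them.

A is an open storage box with external size 485×340×377 mm and wall thickness 11 mm (the base is also 11 mm thick). The base covers the whole footprint; the four walls stand on the base, with the y-facing walls full-width and the x-facing walls fitting between their inner faces.

The open box has a circular hole of radius 90 mm through its front wall, centred at (x = 226, z = 185).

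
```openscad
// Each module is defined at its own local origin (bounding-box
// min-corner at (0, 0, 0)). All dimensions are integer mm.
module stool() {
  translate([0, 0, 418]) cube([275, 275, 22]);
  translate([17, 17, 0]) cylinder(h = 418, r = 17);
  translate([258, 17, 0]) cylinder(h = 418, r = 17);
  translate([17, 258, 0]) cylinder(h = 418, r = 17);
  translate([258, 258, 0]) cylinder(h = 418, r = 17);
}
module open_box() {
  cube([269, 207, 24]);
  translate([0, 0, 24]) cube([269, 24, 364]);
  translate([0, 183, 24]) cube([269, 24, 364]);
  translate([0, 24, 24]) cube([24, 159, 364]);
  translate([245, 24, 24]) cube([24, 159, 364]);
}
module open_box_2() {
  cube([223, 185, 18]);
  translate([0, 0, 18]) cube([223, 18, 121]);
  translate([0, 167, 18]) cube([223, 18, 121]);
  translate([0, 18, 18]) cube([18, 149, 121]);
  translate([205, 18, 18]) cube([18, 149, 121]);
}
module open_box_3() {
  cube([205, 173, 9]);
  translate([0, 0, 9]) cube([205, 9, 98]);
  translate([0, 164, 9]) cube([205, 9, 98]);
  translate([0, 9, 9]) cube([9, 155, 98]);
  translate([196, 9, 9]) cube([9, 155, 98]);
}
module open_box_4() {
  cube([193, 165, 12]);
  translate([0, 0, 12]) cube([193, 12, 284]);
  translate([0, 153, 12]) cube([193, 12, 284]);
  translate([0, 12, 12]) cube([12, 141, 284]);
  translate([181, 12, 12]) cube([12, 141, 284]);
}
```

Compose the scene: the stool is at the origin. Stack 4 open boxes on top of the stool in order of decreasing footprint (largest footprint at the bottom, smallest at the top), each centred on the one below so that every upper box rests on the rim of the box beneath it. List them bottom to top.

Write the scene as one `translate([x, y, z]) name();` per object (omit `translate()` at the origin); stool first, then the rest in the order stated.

stool();
translate([3, 34, 440]) open_box();
translate([26, 45, 828]) open_box_2();
translate([35, 51, 967]) open_box_3();
translate([41, 55, 1074]) open_box_4();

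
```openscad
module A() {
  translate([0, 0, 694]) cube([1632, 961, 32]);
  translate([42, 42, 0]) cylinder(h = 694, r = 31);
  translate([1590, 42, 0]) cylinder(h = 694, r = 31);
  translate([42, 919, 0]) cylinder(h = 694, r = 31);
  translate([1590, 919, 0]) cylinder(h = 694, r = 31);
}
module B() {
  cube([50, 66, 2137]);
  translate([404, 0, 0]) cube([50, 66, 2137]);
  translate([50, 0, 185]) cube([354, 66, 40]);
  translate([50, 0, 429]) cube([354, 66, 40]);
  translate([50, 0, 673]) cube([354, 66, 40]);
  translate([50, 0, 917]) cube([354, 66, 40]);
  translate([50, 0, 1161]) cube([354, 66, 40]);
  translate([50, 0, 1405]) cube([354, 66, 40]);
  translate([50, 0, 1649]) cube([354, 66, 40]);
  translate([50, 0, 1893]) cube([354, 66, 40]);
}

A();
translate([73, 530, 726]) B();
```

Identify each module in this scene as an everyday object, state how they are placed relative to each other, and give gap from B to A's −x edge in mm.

A is a table. B is a ladder. The ladder is on top of the table. The gap from the ladder to the table's −x edge is 73 mm.

The ladder's min-x is at 73; the table's min-x is 0; gap = 73 mm.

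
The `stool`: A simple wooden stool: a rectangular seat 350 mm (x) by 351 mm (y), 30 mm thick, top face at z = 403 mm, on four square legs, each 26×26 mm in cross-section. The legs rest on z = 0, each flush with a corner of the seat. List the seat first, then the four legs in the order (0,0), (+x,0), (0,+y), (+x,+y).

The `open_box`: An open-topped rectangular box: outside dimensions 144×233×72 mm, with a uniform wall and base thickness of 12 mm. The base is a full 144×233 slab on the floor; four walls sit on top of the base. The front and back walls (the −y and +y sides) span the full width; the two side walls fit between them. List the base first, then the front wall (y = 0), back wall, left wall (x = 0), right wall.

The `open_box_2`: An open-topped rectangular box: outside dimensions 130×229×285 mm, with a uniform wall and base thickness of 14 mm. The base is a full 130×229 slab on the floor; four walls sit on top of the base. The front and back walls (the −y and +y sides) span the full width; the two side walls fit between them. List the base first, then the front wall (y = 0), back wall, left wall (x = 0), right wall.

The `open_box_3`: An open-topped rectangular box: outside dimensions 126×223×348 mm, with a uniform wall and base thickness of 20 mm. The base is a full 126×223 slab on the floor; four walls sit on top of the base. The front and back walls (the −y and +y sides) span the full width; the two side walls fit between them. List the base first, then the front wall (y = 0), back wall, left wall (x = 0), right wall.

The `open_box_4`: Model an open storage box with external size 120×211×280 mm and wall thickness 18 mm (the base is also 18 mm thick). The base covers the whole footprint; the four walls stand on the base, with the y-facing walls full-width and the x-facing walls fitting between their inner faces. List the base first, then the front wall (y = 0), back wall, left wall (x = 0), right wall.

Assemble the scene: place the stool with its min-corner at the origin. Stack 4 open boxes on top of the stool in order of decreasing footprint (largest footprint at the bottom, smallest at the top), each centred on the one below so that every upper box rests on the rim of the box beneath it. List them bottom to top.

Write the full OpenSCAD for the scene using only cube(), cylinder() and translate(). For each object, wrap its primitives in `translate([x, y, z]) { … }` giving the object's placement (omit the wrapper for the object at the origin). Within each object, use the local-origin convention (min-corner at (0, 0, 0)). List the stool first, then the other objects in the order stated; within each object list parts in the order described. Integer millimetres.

translate([0, 0, 373]) cube([350, 351, 30]);
cube([26, 26, 373]);
translate([324, 0, 0]) cube([26, 26, 373]);
translate([0, 325, 0]) cube([26, 26, 373]);
translate([324, 325, 0]) cube([26, 26, 373]);
translate([103, 59, 403]) {
  cube([144, 233, 12]);
  translate([0, 0, 12]) cube([144, 12, 60]);
  translate([0, 221, 12]) cube([144, 12, 60]);
  translate([0, 12, 12]) cube([12, 209, 60]);
  translate([132, 12, 12]) cube([12, 209, 60]);
}
translate([110, 61, 475]) {
  cube([130, 229, 14]);
  translate([0, 0, 14]) cube([130, 14, 271]);
  translate([0, 215, 14]) cube([130, 14, 271]);
  translate([0, 14, 14]) cube([14, 201, 271]);
  translate([116, 14, 14]) cube([14, 201, 271]);
}
translate([112, 64, 760]) {
  cube([126, 223, 20]);
  translate([0, 0, 20]) cube([126, 20, 328]);
  translate([0, 203, 20]) cube([126, 20, 328]);
  translate([0, 20, 20]) cube([20, 183, 328]);
  translate([106, 20, 20]) cube([20, 183, 328]);
}
translate([115, 70, 1108]) {
  cube([120, 211, 18]);
  translate([0, 0, 18]) cube([120, 18, 262]);
  translate([0, 193, 18]) cube([120, 18, 262]);
  translate([0, 18, 18]) cube([18, 175, 262]);
  translate([102, 18, 18]) cube([18, 175, 262]);
}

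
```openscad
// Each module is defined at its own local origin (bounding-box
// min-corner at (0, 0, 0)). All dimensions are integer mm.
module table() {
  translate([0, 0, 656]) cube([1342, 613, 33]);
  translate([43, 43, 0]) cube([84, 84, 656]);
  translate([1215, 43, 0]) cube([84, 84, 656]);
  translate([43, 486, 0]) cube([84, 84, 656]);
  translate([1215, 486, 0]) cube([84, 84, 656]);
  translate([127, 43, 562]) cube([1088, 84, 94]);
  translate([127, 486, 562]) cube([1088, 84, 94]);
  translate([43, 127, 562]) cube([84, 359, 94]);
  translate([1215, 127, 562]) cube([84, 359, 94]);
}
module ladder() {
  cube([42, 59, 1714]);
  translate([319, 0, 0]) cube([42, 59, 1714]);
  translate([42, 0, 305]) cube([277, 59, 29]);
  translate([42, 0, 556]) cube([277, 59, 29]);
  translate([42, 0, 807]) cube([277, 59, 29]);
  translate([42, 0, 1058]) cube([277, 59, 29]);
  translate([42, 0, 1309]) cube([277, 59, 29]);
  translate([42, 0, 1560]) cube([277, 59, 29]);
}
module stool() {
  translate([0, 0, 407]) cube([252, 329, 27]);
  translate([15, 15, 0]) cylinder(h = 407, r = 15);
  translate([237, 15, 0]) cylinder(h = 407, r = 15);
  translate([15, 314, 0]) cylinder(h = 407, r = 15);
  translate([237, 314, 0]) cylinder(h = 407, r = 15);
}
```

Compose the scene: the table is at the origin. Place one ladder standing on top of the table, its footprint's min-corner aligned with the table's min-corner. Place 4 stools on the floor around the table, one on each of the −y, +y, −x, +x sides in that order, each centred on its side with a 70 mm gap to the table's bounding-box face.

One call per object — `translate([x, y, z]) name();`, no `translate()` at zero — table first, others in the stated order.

table();
translate([0, 0, 689]) ladder();
translate([545, -399, 0]) stool();
translate([545, 683, 0]) stool();
translate([-322, 142, 0]) stool();
translate([1412, 142, 0]) stool();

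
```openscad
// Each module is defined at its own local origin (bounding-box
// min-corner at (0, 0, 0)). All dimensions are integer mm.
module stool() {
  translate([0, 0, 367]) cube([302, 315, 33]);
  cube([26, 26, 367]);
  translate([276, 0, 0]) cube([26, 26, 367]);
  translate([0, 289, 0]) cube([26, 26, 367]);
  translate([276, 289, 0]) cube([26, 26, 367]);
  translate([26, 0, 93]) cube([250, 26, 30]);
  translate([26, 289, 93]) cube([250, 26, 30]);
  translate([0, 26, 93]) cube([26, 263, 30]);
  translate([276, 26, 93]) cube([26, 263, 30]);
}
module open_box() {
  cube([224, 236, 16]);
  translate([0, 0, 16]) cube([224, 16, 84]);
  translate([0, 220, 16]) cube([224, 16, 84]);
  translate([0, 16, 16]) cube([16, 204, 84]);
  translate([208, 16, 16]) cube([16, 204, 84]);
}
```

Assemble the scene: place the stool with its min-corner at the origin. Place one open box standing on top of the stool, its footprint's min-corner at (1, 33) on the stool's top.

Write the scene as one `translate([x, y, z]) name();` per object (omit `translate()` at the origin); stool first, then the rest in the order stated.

stool();
translate([1, 33, 400]) open_box();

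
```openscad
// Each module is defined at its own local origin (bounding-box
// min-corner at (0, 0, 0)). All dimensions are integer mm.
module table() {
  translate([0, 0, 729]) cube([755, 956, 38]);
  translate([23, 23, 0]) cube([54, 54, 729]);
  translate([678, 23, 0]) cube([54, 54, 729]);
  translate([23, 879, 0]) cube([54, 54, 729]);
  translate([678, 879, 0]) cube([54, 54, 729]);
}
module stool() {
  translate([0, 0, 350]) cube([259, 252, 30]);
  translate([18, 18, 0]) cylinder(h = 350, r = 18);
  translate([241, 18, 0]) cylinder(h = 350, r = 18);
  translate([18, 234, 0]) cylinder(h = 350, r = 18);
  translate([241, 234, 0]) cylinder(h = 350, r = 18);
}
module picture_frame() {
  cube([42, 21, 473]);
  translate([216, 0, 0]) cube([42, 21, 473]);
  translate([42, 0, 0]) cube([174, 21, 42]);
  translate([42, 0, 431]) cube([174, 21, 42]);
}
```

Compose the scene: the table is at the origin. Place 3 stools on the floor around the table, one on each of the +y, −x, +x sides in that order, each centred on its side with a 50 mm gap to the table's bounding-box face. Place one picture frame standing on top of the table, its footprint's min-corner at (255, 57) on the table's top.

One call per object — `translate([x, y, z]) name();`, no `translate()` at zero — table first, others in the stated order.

table();
translate([248, 1006, 0]) stool();
translate([-309, 352, 0]) stool();
translate([805, 352, 0]) stool();
translate([255, 57, 767]) picture_frame();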